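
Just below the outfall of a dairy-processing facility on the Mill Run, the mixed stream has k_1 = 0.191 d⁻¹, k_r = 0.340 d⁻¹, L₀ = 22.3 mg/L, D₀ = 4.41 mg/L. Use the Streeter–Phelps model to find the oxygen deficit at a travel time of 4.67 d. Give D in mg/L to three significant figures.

k_1 L₀/(k_r−k_1) = 0.191×22.3/(0.340−0.191) = 4.259/0.1490 = 28.59 mg/L.
e^(−k_1 t) = e^(−0.191×4.670) = 0.4098; e^(−k_r t) = e^(−0.340×4.670) = 0.2044.
D = 28.59 × (0.4098 − 0.2044) + 4.41 × 0.2044 = 5.874 + 0.9013 = 6.775 mg/L.

D ≈ 6.77 mg/L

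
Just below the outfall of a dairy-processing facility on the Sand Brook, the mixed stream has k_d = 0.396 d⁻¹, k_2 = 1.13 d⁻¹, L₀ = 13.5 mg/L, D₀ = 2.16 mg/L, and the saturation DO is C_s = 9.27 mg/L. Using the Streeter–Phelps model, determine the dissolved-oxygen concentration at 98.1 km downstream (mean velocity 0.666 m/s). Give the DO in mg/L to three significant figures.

DO ≈ 6.31 mg/L

Travel time t = x/v = 98.1 km / (0.666 m/s) = 98100 m / 0.666 m/s = 147300 s = 1.705 d.
k_d L₀/(k_2−k_d) = 0.396×13.5/(1.13−0.396) = 5.346/0.7340 = 7.283 mg/L.
e^(−k_d t) = e^(−0.396×1.705) = 0.5091; e^(−k_2 t) = e^(−1.13×1.705) = 0.1457.
D = 7.283 × (0.5091 − 0.1457) + 2.16 × 0.1457 = 2.647 + 0.3146 = 2.962 mg/L.
DO = C_s − D = 9.27 − 2.962 = 6.308 mg/L.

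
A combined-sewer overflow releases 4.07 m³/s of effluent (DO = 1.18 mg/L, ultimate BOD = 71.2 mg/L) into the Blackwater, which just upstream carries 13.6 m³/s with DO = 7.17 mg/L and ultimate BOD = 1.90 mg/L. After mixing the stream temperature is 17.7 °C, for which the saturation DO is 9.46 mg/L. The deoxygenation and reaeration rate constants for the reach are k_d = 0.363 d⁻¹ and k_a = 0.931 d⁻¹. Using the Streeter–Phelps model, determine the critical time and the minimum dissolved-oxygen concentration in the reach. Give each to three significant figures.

t_c ≈ 0.975 d; minimum DO ≈ 4.57 mg/L

Mixed DO = (13.6×7.17 + 4.07×1.18)/(13.6+4.07) = 102.3/17.67 = 5.790 mg/L.
Mixed L₀ = (13.6×1.90 + 4.07×71.2)/(17.67) = 315.6/17.67 = 17.86 mg/L.
Initial deficit D₀ = C_s − DO₀ = 9.46 − 5.790 = 3.670 mg/L.
t_c = (1/0.5680) ln[(0.931/0.363)(1 − 3.670×0.5680/(0.363×17.86))] = 1.761 × ln(1.740) = 0.9754 d.
D_c = (0.363/0.931) × 17.86 × e^(−0.363×0.9754) = 0.3899 × 17.86 × 0.7018 = 4.888 mg/L.
Minimum DO = 9.46 − 4.888 = 4.572 mg/L.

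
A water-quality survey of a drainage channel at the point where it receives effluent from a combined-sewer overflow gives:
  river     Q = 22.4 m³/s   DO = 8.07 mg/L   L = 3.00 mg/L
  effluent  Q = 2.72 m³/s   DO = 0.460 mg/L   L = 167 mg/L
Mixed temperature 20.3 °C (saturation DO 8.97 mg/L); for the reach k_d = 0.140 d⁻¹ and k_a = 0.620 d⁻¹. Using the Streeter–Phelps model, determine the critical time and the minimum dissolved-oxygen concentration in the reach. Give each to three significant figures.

t_c ≈ 2.40 d; minimum DO ≈ 5.62 mg/L

Mixed DO = (22.4×8.07 + 2.72×0.460)/(22.4+2.72) = 182.0/25.12 = 7.246 mg/L.
Mixed L₀ = (22.4×3.00 + 2.72×167)/(25.12) = 521.4/25.12 = 20.76 mg/L.
Initial deficit D₀ = C_s − DO₀ = 8.97 − 7.246 = 1.724 mg/L.
t_c = (1/0.4800) ln[(0.620/0.140)(1 − 1.724×0.4800/(0.140×20.76))] = 2.083 × ln(3.168) = 2.402 d.
D_c = (0.140/0.620) × 20.76 × e^(−0.140×2.402) = 0.2258 × 20.76 × 0.7144 = 3.349 mg/L.
Minimum DO = 8.97 − 3.349 = 5.621 mg/L.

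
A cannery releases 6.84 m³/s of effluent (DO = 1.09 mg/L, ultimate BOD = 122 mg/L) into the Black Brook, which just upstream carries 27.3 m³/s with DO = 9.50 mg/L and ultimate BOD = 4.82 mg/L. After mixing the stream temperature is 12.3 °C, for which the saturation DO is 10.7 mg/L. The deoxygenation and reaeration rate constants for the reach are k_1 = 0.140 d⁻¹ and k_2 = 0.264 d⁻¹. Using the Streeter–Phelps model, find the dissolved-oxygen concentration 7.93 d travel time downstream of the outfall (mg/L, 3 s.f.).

DO ≈ 3.76 mg/L

Mixed DO = (27.3×9.50 + 6.84×1.09)/(27.3+6.84) = 266.8/34.14 = 7.815 mg/L.
Mixed L₀ = (27.3×4.82 + 6.84×122)/(34.14) = 966.1/34.14 = 28.30 mg/L.
Initial deficit D₀ = C_s − DO₀ = 10.7 − 7.815 = 2.885 mg/L.
D(7.93) = [0.140×28.30/(0.264−0.140)](e^(−0.140×7.93) − e^(−0.264×7.93)) + 2.885 e^(−0.264×7.93)
= 31.95 × (0.3295 − 0.1233) + 2.885 × 0.1233 = 6.945 mg/L.
DO = 10.7 − 6.945 = 3.755 mg/L.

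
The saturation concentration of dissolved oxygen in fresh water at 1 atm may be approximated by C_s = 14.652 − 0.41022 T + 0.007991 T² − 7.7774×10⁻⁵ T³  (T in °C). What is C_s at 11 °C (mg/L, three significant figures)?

C_s ≈ 11.0 mg/L

C_s = 14.652 − 0.41022×11 + 0.007991×11² − 7.7774×10⁻⁵×11³ = 11.00 mg/L.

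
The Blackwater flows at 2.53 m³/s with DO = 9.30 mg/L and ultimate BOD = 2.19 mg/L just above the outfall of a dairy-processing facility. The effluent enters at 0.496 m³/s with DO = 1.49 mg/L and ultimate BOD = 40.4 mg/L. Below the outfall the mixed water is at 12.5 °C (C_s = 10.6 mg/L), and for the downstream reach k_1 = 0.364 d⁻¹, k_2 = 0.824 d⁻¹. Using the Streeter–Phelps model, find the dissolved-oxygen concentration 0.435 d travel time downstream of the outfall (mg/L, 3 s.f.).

Mixed DO = (2.53×9.30 + 0.496×1.49)/(2.53+0.496) = 24.27/3.026 = 8.020 mg/L.
Mixed L₀ = (2.53×2.19 + 0.496×40.4)/(3.026) = 25.58/3.026 = 8.453 mg/L.
Initial deficit D₀ = C_s − DO₀ = 10.6 − 8.020 = 2.580 mg/L.
D(0.435) = [0.364×8.453/(0.824−0.364)](e^(−0.364×0.435) − e^(−0.824×0.435)) + 2.580 e^(−0.824×0.435)
= 6.689 × (0.8536 − 0.6988) + 2.580 × 0.6988 = 2.838 mg/L.
DO = 10.6 − 2.838 = 7.762 mg/L.

DO ≈ 7.76 mg/L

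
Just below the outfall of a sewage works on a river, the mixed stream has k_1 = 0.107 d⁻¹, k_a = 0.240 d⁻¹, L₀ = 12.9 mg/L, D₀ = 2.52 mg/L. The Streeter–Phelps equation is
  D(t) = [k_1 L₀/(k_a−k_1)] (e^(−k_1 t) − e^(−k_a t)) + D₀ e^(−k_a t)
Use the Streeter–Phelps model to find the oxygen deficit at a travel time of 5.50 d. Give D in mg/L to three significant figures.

k_1 L₀/(k_a−k_1) = 0.107×12.9/(0.240−0.107) = 1.380/0.1330 = 10.38 mg/L.
e^(−k_1 t) = e^(−0.107×5.500) = 0.5552; e^(−k_a t) = e^(−0.240×5.500) = 0.2671.
D = 10.38 × (0.5552 − 0.2671) + 2.52 × 0.2671 = 2.989 + 0.6732 = 3.662 mg/L.

D ≈ 3.66 mg/L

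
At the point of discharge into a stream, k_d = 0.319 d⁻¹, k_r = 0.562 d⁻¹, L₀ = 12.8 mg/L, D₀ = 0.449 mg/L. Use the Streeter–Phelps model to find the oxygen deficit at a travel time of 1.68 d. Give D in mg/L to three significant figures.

k_d L₀/(k_r−k_d) = 0.319×12.8/(0.562−0.319) = 4.083/0.2430 = 16.80 mg/L.
e^(−k_d t) = e^(−0.319×1.680) = 0.5851; e^(−k_r t) = e^(−0.562×1.680) = 0.3890.
D = 16.80 × (0.5851 − 0.3890) + 0.449 × 0.3890 = 3.296 + 0.1747 = 3.470 mg/L.

D ≈ 3.47 mg/L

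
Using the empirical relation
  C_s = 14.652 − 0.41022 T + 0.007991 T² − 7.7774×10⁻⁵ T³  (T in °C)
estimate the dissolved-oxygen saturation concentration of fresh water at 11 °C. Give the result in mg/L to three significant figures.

C_s ≈ 11.0 mg/L

C_s = 14.652 − 0.41022×11 + 0.007991×11² − 7.7774×10⁻⁵×11³ = 11.00 mg/L.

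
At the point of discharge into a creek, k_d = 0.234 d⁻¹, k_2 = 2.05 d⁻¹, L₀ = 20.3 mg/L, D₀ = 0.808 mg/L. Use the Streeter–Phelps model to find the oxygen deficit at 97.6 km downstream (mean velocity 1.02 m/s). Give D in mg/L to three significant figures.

Travel time t = x/v = 97.6 km / (1.02 m/s) = 97600 m / 1.02 m/s = 95690 s = 1.107 d.
k_d L₀/(k_2−k_d) = 0.234×20.3/(2.05−0.234) = 4.750/1.816 = 2.616 mg/L.
e^(−k_d t) = e^(−0.234×1.107) = 0.7717; e^(−k_2 t) = e^(−2.05×1.107) = 0.1033.
D = 2.616 × (0.7717 − 0.1033) + 0.808 × 0.1033 = 1.748 + 0.08345 = 1.832 mg/L.

D ≈ 1.83 mg/L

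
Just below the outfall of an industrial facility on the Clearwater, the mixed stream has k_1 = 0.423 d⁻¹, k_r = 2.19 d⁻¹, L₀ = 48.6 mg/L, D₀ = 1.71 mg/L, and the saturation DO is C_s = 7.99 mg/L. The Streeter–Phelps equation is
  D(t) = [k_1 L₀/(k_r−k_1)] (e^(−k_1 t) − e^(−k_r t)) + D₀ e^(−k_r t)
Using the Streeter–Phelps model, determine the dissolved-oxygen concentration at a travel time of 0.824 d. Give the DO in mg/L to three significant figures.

DO ≈ 1.41 mg/L

k_1 L₀/(k_r−k_1) = 0.423×48.6/(2.19−0.423) = 20.56/1.767 = 11.63 mg/L.
e^(−k_1 t) = e^(−0.423×0.8240) = 0.7057; e^(−k_r t) = e^(−2.19×0.8240) = 0.1645.
D = 11.63 × (0.7057 − 0.1645) + 1.71 × 0.1645 = 6.296 + 0.2814 = 6.577 mg/L.
DO = C_s − D = 7.99 − 6.577 = 1.413 mg/L.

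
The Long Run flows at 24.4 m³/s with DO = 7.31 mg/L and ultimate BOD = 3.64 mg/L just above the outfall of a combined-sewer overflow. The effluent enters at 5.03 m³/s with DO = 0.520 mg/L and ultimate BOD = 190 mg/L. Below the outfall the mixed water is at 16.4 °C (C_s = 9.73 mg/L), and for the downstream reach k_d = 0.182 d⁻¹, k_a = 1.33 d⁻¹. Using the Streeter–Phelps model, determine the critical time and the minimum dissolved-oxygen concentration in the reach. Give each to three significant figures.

t_c ≈ 0.851 d; minimum DO ≈ 5.57 mg/L

Mixed DO = (24.4×7.31 + 5.03×0.520)/(24.4+5.03) = 181.0/29.43 = 6.149 mg/L.
Mixed L₀ = (24.4×3.64 + 5.03×190)/(29.43) = 1045/29.43 = 35.49 mg/L.
Initial deficit D₀ = C_s − DO₀ = 9.73 − 6.149 = 3.581 mg/L.
t_c = (1/1.148) ln[(1.33/0.182)(1 − 3.581×1.148/(0.182×35.49))] = 0.8711 × ln(2.658) = 0.8514 d.
D_c = (0.182/1.33) × 35.49 × e^(−0.182×0.8514) = 0.1368 × 35.49 × 0.8565 = 4.160 mg/L.
Minimum DO = 9.73 − 4.160 = 5.570 mg/L.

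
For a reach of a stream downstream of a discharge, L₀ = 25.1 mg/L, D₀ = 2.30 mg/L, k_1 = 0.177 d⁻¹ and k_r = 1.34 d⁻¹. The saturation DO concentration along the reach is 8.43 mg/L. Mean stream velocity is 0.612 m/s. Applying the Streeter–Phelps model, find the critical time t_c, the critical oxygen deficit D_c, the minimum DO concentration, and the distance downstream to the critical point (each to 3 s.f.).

At the critical point dD/dt = 0, so k_1 L₀ e^(−k_1 t) = k_r D. Substituting D(t) from the Streeter–Phelps equation and solving for t gives
t_c = ln[(k_r/k_1)(1 − D₀(k_r−k_1)/(k_1 L₀))] / (k_r−k_1).
Here k_r−k_1 = 1.163 d⁻¹ and 1 − D₀(k_r−k_1)/(k_1 L₀) = 1 − 2.30×1.163/(0.177×25.1) = 0.3979, so
t_c = ln(7.571 × 0.3979) / 1.163 = 1.103 / 1.163 = 0.9482 d.
D_c = (k_1/k_r) L₀ e^(−k_1 t_c) = (0.177/1.34) × 25.1 × e^(−0.177×0.9482) = 0.1321 × 25.1 × 0.8455 = 2.803 mg/L.
Minimum DO = C_s − D_c = 8.43 − 2.803 = 5.627 mg/L.
x_c = v t_c = 0.612 m/s × 0.9482 d × 86400 s/d = 50140 m ≈ 50.1 km.

t_c ≈ 0.948 d; D_c ≈ 2.80 mg/L; min DO ≈ 5.63 mg/L; x_c ≈ 50.1 km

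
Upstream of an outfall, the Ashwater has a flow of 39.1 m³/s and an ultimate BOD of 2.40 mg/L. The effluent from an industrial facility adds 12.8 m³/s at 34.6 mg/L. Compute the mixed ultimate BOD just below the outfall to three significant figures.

10.3 mg/L

Flow-weighted mixing: C = (Q_r C_r + Q_w C_w)/(Q_r + Q_w)
= (39.1×2.40 + 12.8×34.6)/(39.1 + 12.8) = 536.7/51.90 = 10.34 mg/L.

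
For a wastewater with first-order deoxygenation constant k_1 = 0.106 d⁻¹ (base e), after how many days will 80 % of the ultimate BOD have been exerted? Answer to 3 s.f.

t ≈ 15.2 d

y/L₀ = 1 − e^(−k_1 t) = 0.80 ⇒ e^(−k_1 t) = 0.200
t = −ln(0.200) / 0.106 = 1.609 / 0.106 = 15.18 d.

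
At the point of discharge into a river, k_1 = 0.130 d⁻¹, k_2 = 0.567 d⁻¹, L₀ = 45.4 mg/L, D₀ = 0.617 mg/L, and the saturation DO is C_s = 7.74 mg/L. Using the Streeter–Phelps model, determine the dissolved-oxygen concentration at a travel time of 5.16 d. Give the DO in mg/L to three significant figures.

k_1 L₀/(k_2−k_1) = 0.130×45.4/(0.567−0.130) = 5.902/0.4370 = 13.51 mg/L.
e^(−k_1 t) = e^(−0.130×5.160) = 0.5113; e^(−k_2 t) = e^(−0.567×5.160) = 0.05363.
D = 13.51 × (0.5113 − 0.05363) + 0.617 × 0.05363 = 6.181 + 0.03309 = 6.214 mg/L.
DO = C_s − D = 7.74 − 6.214 = 1.526 mg/L.

DO ≈ 1.53 mg/L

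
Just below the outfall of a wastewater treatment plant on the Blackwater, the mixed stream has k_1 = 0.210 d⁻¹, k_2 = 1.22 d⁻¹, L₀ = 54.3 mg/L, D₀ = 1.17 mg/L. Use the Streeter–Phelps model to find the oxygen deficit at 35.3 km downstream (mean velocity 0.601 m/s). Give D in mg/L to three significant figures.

D ≈ 5.37 mg/L

Travel time t = x/v = 35.3 km / (0.601 m/s) = 35300 m / 0.601 m/s = 58740 s = 0.6798 d.
k_1 L₀/(k_2−k_1) = 0.210×54.3/(1.22−0.210) = 11.40/1.010 = 11.29 mg/L.
e^(−k_1 t) = e^(−0.210×0.6798) = 0.8670; e^(−k_2 t) = e^(−1.22×0.6798) = 0.4363.
D = 11.29 × (0.8670 − 0.4363) + 1.17 × 0.4363 = 4.862 + 0.5105 = 5.372 mg/L.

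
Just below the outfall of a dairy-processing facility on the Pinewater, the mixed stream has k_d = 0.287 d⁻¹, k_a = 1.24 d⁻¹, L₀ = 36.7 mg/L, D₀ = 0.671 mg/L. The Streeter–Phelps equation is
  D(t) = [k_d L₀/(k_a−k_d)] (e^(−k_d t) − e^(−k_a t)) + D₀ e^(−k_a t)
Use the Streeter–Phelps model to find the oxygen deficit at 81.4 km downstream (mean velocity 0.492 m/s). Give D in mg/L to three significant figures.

Travel time t = x/v = 81.4 km / (0.492 m/s) = 81400 m / 0.492 m/s = 165400 s = 1.915 d.
k_d L₀/(k_a−k_d) = 0.287×36.7/(1.24−0.287) = 10.53/0.9530 = 11.05 mg/L.
e^(−k_d t) = e^(−0.287×1.915) = 0.5772; e^(−k_a t) = e^(−1.24×1.915) = 0.09306.
D = 11.05 × (0.5772 − 0.09306) + 0.671 × 0.09306 = 5.351 + 0.06245 = 5.413 mg/L.

D ≈ 5.41 mg/L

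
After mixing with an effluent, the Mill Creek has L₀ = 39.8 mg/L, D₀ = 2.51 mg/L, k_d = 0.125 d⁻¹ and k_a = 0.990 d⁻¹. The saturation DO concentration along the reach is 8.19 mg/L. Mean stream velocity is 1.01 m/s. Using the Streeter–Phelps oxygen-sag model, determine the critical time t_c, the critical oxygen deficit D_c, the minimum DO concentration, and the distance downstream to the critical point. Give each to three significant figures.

At the critical point dD/dt = 0, so k_d L₀ e^(−k_d t) = k_a D. Substituting D(t) from the Streeter–Phelps equation and solving for t gives
t_c = ln[(k_a/k_d)(1 − D₀(k_a−k_d)/(k_d L₀))] / (k_a−k_d).
Here k_a−k_d = 0.8650 d⁻¹ and 1 − D₀(k_a−k_d)/(k_d L₀) = 1 − 2.51×0.8650/(0.125×39.8) = 0.5636, so
t_c = ln(7.920 × 0.5636) / 0.8650 = 1.496 / 0.8650 = 1.729 d.
L(t_c) = L₀ e^(−k_d t_c) = 39.8 × 0.8056 = 32.06 mg/L, and at the critical point k_a D_c = k_d L, so D_c = (0.125/0.990) × 32.06 = 4.048 mg/L.
Minimum DO = C_s − D_c = 8.19 − 4.048 = 4.142 mg/L.
x_c = v t_c = 1.01 m/s × 1.729 d × 86400 s/d = 150900 m ≈ 151 km.

t_c ≈ 1.73 d; D_c ≈ 4.05 mg/L; min DO ≈ 4.14 mg/L; x_c ≈ 151 km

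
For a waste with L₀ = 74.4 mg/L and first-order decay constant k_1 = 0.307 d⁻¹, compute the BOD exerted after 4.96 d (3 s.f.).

y ≈ 58.2 mg/L

y_t = L₀(1 − e^(−k_1 t)) = 74.4 × (1 − e^(−0.307×4.96))
= 74.4 × (1 − 0.2181) = 74.4 × 0.7819 = 58.17 mg/L.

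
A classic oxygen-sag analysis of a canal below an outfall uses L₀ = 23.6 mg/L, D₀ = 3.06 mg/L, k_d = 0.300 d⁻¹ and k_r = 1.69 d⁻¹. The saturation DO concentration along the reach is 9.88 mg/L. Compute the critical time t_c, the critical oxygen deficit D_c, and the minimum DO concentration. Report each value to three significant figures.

With k_r/k_d = 5.633 and 1 − D₀(k_r−k_d)/(k_d L₀) = 0.3992,
t_c = ln(5.633 × 0.3992) / (1.69 − 0.300) = ln(2.249) / 1.390 = 0.8105/1.390 = 0.5831 d.
D_c = (k_d/k_r) L₀ e^(−k_d t_c) = (0.300/1.69) × 23.6 × e^(−0.300×0.5831) = 0.1775 × 23.6 × 0.8395 = 3.517 mg/L.
Minimum DO = C_s − D_c = 9.88 − 3.517 = 6.363 mg/L.

t_c ≈ 0.583 d; D_c ≈ 3.52 mg/L; min DO ≈ 6.36 mg/L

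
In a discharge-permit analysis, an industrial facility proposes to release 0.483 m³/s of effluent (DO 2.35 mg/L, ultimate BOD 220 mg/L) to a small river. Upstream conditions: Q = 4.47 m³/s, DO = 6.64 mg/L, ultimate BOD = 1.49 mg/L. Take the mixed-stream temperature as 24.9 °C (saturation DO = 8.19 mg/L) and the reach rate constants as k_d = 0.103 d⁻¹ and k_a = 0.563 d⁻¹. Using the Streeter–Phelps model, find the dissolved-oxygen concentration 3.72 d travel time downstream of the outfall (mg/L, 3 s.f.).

Mixed DO = (4.47×6.64 + 0.483×2.35)/(4.47+0.483) = 30.82/4.953 = 6.222 mg/L.
Mixed L₀ = (4.47×1.49 + 0.483×220)/(4.953) = 112.9/4.953 = 22.80 mg/L.
Initial deficit D₀ = C_s − DO₀ = 8.19 − 6.222 = 1.968 mg/L.
D(3.72) = [0.103×22.80/(0.563−0.103)](e^(−0.103×3.72) − e^(−0.563×3.72)) + 1.968 e^(−0.563×3.72)
= 5.105 × (0.6817 − 0.1231) + 1.968 × 0.1231 = 3.094 mg/L.
DO = 8.19 − 3.094 = 5.096 mg/L.

DO ≈ 5.10 mg/L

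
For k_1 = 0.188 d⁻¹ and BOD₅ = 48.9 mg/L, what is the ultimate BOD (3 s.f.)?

L₀ ≈ 80.2 mg/L

BOD₅ = L₀(1 − e^(−5k_1)) ⇒ L₀ = BOD₅ / (1 − e^(−5×0.188))
= 48.9 / (1 − 0.3906) = 48.9 / 0.6094 = 80.25 mg/L.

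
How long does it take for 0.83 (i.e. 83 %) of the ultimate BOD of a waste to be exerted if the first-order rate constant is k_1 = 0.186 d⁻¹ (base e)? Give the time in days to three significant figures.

y/L₀ = 1 − e^(−k_1 t) = 0.83 ⇒ e^(−k_1 t) = 0.170
t = −ln(0.170) / 0.186 = 1.772 / 0.186 = 9.527 d.

t ≈ 9.53 d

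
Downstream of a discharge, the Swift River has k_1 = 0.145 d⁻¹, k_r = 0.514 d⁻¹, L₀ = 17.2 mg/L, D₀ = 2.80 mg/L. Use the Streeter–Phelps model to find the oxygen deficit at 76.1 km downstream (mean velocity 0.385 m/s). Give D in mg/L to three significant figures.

Travel time t = x/v = 76.1 km / (0.385 m/s) = 76100 m / 0.385 m/s = 197700 s = 2.288 d.
k_1 L₀/(k_r−k_1) = 0.145×17.2/(0.514−0.145) = 2.494/0.3690 = 6.759 mg/L.
e^(−k_1 t) = e^(−0.145×2.288) = 0.7177; e^(−k_r t) = e^(−0.514×2.288) = 0.3085.
D = 6.759 × (0.7177 − 0.3085) + 2.80 × 0.3085 = 2.765 + 0.8639 = 3.629 mg/L.

D ≈ 3.63 mg/L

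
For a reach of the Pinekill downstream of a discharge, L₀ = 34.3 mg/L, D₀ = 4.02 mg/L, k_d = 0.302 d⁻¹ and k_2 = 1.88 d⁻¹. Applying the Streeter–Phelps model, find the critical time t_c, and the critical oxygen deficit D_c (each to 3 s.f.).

At the critical point dD/dt = 0, so k_d L₀ e^(−k_d t) = k_2 D. Substituting D(t) from the Streeter–Phelps equation and solving for t gives
t_c = ln[(k_2/k_d)(1 − D₀(k_2−k_d)/(k_d L₀))] / (k_2−k_d).
Here k_2−k_d = 1.578 d⁻¹ and 1 − D₀(k_2−k_d)/(k_d L₀) = 1 − 4.02×1.578/(0.302×34.3) = 0.3876, so
t_c = ln(6.225 × 0.3876) / 1.578 = 0.8808 / 1.578 = 0.5582 d.
D_c = (k_d/k_2) L₀ e^(−k_d t_c) = (0.302/1.88) × 34.3 × e^(−0.302×0.5582) = 0.1606 × 34.3 × 0.8449 = 4.655 mg/L.

t_c ≈ 0.558 d; D_c ≈ 4.66 mg/L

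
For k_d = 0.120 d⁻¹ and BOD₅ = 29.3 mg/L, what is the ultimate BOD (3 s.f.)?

L₀ ≈ 64.9 mg/L

BOD₅ = L₀(1 − e^(−5k_d)) ⇒ L₀ = BOD₅ / (1 − e^(−5×0.120))
= 29.3 / (1 − 0.5488) = 29.3 / 0.4512 = 64.94 mg/L.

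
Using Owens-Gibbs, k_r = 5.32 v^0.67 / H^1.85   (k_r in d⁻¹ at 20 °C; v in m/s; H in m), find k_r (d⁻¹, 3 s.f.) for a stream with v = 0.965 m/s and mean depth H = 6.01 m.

k_r = 5.32 × 0.965^0.67 / 6.01^1.85 = 5.32 × 0.9764 / 27.60 = 0.1882 d⁻¹.

k_r ≈ 0.188 d⁻¹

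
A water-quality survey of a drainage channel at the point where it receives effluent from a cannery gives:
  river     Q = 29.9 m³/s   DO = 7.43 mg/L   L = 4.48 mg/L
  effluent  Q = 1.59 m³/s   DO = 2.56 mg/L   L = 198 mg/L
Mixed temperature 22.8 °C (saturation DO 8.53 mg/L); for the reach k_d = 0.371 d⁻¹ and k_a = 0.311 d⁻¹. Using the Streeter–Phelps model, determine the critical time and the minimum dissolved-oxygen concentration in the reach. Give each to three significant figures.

t_c ≈ 2.69 d; minimum DO ≈ 2.26 mg/L

Mixed DO = (29.9×7.43 + 1.59×2.56)/(29.9+1.59) = 226.2/31.49 = 7.184 mg/L.
Mixed L₀ = (29.9×4.48 + 1.59×198)/(31.49) = 448.8/31.49 = 14.25 mg/L.
Initial deficit D₀ = C_s − DO₀ = 8.53 − 7.184 = 1.346 mg/L.
t_c = (1/-0.06000) ln[(0.311/0.371)(1 − 1.346×-0.06000/(0.371×14.25))] = -16.67 × ln(0.8511) = 2.688 d.
D_c = (0.371/0.311) × 14.25 × e^(−0.371×2.688) = 1.193 × 14.25 × 0.3690 = 6.273 mg/L.
Minimum DO = 8.53 − 6.273 = 2.257 mg/L.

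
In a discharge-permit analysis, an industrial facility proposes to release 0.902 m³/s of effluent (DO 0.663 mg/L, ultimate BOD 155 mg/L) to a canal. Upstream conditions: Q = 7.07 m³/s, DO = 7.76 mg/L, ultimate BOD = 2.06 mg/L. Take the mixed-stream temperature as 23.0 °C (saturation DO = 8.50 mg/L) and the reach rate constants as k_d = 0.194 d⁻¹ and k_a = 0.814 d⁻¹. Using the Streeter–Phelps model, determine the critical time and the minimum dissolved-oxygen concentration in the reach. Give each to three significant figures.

Mixed DO = (7.07×7.76 + 0.902×0.663)/(7.07+0.902) = 55.46/7.972 = 6.957 mg/L.
Mixed L₀ = (7.07×2.06 + 0.902×155)/(7.972) = 154.4/7.972 = 19.36 mg/L.
Initial deficit D₀ = C_s − DO₀ = 8.50 − 6.957 = 1.543 mg/L.
t_c = (1/0.6200) ln[(0.814/0.194)(1 − 1.543×0.6200/(0.194×19.36))] = 1.613 × ln(3.127) = 1.839 d.
D_c = (0.194/0.814) × 19.36 × e^(−0.194×1.839) = 0.2383 × 19.36 × 0.6999 = 3.230 mg/L.
Minimum DO = 8.50 − 3.230 = 5.270 mg/L.

t_c ≈ 1.84 d; minimum DO ≈ 5.27 mg/L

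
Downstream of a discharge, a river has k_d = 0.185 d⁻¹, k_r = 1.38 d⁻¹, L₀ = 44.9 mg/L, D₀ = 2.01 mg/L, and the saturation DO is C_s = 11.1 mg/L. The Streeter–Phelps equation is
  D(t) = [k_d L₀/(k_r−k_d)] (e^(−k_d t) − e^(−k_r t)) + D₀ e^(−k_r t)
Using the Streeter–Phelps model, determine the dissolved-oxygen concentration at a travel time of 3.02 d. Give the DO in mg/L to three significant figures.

k_d L₀/(k_r−k_d) = 0.185×44.9/(1.38−0.185) = 8.306/1.195 = 6.951 mg/L.
e^(−k_d t) = e^(−0.185×3.020) = 0.5720; e^(−k_r t) = e^(−1.38×3.020) = 0.01549.
D = 6.951 × (0.5720 − 0.01549) + 2.01 × 0.01549 = 3.868 + 0.03113 = 3.899 mg/L.
DO = C_s − D = 11.1 − 3.899 = 7.201 mg/L.

DO ≈ 7.20 mg/L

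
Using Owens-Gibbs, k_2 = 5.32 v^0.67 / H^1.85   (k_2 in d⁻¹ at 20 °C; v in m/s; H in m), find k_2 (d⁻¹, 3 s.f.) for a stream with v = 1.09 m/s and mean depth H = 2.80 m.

k_2 = 5.32 × 1.09^0.67 / 2.80^1.85 = 5.32 × 1.059 / 6.718 = 0.8390 d⁻¹.

k_2 ≈ 0.839 d⁻¹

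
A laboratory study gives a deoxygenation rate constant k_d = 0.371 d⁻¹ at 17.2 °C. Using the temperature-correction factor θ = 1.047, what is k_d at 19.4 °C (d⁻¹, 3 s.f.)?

k_d(T₂) = k_d(T₁) · θ^(T₂−T₁) = 0.371 × 1.047^(19.4−17.2)
= 0.371 × 1.047^2.20 = 0.371 × 1.106 = 0.4104 d⁻¹.

k_d ≈ 0.410 d⁻¹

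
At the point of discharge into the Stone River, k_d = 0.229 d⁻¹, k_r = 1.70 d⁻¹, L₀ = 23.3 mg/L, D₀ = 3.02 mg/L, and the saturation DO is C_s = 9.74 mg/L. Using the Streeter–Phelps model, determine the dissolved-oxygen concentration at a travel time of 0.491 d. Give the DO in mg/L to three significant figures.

DO ≈ 6.76 mg/L

k_d L₀/(k_r−k_d) = 0.229×23.3/(1.70−0.229) = 5.336/1.471 = 3.627 mg/L.
e^(−k_d t) = e^(−0.229×0.4910) = 0.8937; e^(−k_r t) = e^(−1.70×0.4910) = 0.4340.
D = 3.627 × (0.8937 − 0.4340) + 3.02 × 0.4340 = 1.667 + 1.311 = 2.978 mg/L.
DO = C_s − D = 9.74 − 2.978 = 6.762 mg/L.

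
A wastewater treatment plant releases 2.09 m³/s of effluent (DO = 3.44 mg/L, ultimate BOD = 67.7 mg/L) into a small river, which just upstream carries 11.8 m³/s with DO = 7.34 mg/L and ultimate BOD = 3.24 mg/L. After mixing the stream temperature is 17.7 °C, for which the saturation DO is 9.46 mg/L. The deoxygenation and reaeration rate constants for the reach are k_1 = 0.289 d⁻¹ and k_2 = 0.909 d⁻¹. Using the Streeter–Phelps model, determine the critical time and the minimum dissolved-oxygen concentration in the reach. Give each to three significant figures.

Mixed DO = (11.8×7.34 + 2.09×3.44)/(11.8+2.09) = 93.80/13.89 = 6.753 mg/L.
Mixed L₀ = (11.8×3.24 + 2.09×67.7)/(13.89) = 179.7/13.89 = 12.94 mg/L.
Initial deficit D₀ = C_s − DO₀ = 9.46 − 6.753 = 2.707 mg/L.
t_c = (1/0.6200) ln[(0.909/0.289)(1 − 2.707×0.6200/(0.289×12.94))] = 1.613 × ln(1.734) = 0.8875 d.
D_c = (0.289/0.909) × 12.94 × e^(−0.289×0.8875) = 0.3179 × 12.94 × 0.7738 = 3.183 mg/L.
Minimum DO = 9.46 − 3.183 = 6.277 mg/L.

t_c ≈ 0.888 d; minimum DO ≈ 6.28 mg/L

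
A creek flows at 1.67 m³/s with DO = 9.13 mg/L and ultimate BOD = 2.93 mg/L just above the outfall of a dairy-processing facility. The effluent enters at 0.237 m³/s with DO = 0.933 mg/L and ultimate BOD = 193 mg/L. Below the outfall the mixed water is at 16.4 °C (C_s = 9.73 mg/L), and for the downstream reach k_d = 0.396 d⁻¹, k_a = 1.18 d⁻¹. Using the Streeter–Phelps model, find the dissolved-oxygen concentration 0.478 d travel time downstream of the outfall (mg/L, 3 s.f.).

Mixed DO = (1.67×9.13 + 0.237×0.933)/(1.67+0.237) = 15.47/1.907 = 8.111 mg/L.
Mixed L₀ = (1.67×2.93 + 0.237×193)/(1.907) = 50.63/1.907 = 26.55 mg/L.
Initial deficit D₀ = C_s − DO₀ = 9.73 − 8.111 = 1.619 mg/L.
D(0.478) = [0.396×26.55/(1.18−0.396)](e^(−0.396×0.478) − e^(−1.18×0.478)) + 1.619 e^(−1.18×0.478)
= 13.41 × (0.8275 − 0.5689) + 1.619 × 0.5689 = 4.390 mg/L.
DO = 9.73 − 4.390 = 5.340 mg/L.

DO ≈ 5.34 mg/L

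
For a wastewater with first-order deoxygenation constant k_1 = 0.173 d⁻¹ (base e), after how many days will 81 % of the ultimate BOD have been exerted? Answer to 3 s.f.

y/L₀ = 1 − e^(−k_1 t) = 0.81 ⇒ e^(−k_1 t) = 0.190
t = −ln(0.190) / 0.173 = 1.661 / 0.173 = 9.600 d.

t ≈ 9.60 d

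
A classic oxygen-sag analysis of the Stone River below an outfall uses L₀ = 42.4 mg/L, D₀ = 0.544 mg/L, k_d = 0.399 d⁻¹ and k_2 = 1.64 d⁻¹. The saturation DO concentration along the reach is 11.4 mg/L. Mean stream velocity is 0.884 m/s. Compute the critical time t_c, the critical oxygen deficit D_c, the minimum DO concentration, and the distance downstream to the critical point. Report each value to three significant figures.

t_c = [1/(k_2−k_d)] ln[(k_2/k_d)(1 − D₀(k_2−k_d)/(k_d L₀))]
= [1/(1.64−0.399)] ln[(1.64/0.399)(1 − 0.544×1.241/(0.399×42.4))]
= (1/1.241) ln[4.110 × 0.9601] = 0.8058 × ln(3.946) = 0.8058 × 1.373 = 1.106 d.
D_c = (k_d/k_2) L₀ e^(−k_d t_c) = (0.399/1.64) × 42.4 × e^(−0.399×1.106) = 0.2433 × 42.4 × 0.6432 = 6.635 mg/L.
Minimum DO = C_s − D_c = 11.4 − 6.635 = 4.765 mg/L.
x_c = v t_c = 0.884 m/s × 1.106 d × 86400 s/d = 84490 m ≈ 84.5 km.

t_c ≈ 1.11 d; D_c ≈ 6.63 mg/L; min DO ≈ 4.77 mg/L; x_c ≈ 84.5 km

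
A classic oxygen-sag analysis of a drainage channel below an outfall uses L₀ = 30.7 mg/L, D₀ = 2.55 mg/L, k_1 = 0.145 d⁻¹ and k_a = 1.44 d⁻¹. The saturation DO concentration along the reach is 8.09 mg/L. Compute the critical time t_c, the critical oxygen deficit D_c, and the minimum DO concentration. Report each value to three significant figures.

t_c = [1/(k_a−k_1)] ln[(k_a/k_1)(1 − D₀(k_a−k_1)/(k_1 L₀))]
= [1/(1.44−0.145)] ln[(1.44/0.145)(1 − 2.55×1.295/(0.145×30.7))]
= (1/1.295) ln[9.931 × 0.2582] = 0.7722 × ln(2.564) = 0.7722 × 0.9415 = 0.7271 d.
D_c = (k_1/k_a) L₀ e^(−k_1 t_c) = (0.145/1.44) × 30.7 × e^(−0.145×0.7271) = 0.1007 × 30.7 × 0.8999 = 2.782 mg/L.
Minimum DO = C_s − D_c = 8.09 − 2.782 = 5.308 mg/L.

t_c ≈ 0.727 d; D_c ≈ 2.78 mg/L; min DO ≈ 5.31 mg/L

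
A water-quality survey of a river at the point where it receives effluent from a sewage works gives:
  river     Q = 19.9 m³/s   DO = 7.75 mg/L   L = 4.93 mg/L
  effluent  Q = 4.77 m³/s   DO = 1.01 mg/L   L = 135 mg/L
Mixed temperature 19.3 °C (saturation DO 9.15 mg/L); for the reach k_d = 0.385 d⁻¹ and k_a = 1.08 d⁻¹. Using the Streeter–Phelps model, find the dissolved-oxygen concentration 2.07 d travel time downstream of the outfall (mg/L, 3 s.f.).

DO ≈ 3.13 mg/L

Mixed DO = (19.9×7.75 + 4.77×1.01)/(19.9+4.77) = 159.0/24.67 = 6.447 mg/L.
Mixed L₀ = (19.9×4.93 + 4.77×135)/(24.67) = 742.1/24.67 = 30.08 mg/L.
Initial deficit D₀ = C_s − DO₀ = 9.15 − 6.447 = 2.703 mg/L.
D(2.07) = [0.385×30.08/(1.08−0.385)](e^(−0.385×2.07) − e^(−1.08×2.07)) + 2.703 e^(−1.08×2.07)
= 16.66 × (0.4507 − 0.1069) + 2.703 × 0.1069 = 6.017 mg/L.
DO = 9.15 − 6.017 = 3.133 mg/L.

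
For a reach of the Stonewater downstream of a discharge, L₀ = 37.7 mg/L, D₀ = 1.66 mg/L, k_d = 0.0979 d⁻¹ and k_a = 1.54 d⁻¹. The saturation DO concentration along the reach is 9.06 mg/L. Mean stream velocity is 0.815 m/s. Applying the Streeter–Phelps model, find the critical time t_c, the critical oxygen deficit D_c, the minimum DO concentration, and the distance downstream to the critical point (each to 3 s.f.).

t_c ≈ 1.19 d; D_c ≈ 2.13 mg/L; min DO ≈ 6.93 mg/L; x_c ≈ 83.5 km

With k_a/k_d = 15.73 and 1 − D₀(k_a−k_d)/(k_d L₀) = 0.3514,
t_c = ln(15.73 × 0.3514) / (1.54 − 0.0979) = ln(5.528) / 1.442 = 1.710/1.442 = 1.186 d.
L(t_c) = L₀ e^(−k_d t_c) = 37.7 × 0.8904 = 33.57 mg/L, and at the critical point k_a D_c = k_d L, so D_c = (0.0979/1.54) × 33.57 = 2.134 mg/L.
Minimum DO = C_s − D_c = 9.06 − 2.134 = 6.926 mg/L.
x_c = v t_c = 0.815 m/s × 1.186 d × 86400 s/d = 83490 m ≈ 83.5 km.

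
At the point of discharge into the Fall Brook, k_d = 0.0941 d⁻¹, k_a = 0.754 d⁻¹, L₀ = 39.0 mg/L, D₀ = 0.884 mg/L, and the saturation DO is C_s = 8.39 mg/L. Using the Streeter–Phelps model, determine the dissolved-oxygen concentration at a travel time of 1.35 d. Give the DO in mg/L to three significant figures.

DO ≈ 5.18 mg/L

k_d L₀/(k_a−k_d) = 0.0941×39.0/(0.754−0.0941) = 3.670/0.6599 = 5.561 mg/L.
e^(−k_d t) = e^(−0.0941×1.350) = 0.8807; e^(−k_a t) = e^(−0.754×1.350) = 0.3614.
D = 5.561 × (0.8807 − 0.3614) + 0.884 × 0.3614 = 2.888 + 0.3194 = 3.208 mg/L.
DO = C_s − D = 8.39 − 3.208 = 5.182 mg/L.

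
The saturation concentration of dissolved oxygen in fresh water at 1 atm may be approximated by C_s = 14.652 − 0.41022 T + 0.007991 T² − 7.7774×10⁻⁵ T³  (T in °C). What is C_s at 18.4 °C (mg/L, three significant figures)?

C_s = 14.652 − 0.41022×18.4 + 0.007991×18.4² − 7.7774×10⁻⁵×18.4³ = 9.325 mg/L.

C_s ≈ 9.32 mg/L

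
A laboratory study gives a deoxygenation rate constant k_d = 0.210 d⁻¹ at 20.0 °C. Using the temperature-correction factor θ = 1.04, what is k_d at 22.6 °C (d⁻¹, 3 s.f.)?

k_d(T₂) = k_d(T₁) · θ^(T₂−T₁) = 0.210 × 1.04^(22.6−20.0)
= 0.210 × 1.04^2.60 = 0.210 × 1.107 = 0.2325 d⁻¹.

k_d ≈ 0.233 d⁻¹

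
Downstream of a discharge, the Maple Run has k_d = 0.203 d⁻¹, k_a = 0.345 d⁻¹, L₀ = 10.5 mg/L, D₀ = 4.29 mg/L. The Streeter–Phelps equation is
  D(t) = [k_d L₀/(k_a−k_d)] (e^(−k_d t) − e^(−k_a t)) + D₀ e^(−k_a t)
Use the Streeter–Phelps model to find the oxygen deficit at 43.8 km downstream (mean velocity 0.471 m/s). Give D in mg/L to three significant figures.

D ≈ 4.67 mg/L

Travel time t = x/v = 43.8 km / (0.471 m/s) = 43800 m / 0.471 m/s = 92990 s = 1.076 d.
k_d L₀/(k_a−k_d) = 0.203×10.5/(0.345−0.203) = 2.131/0.1420 = 15.01 mg/L.
e^(−k_d t) = e^(−0.203×1.076) = 0.8037; e^(−k_a t) = e^(−0.345×1.076) = 0.6898.
D = 15.01 × (0.8037 − 0.6898) + 4.29 × 0.6898 = 1.710 + 2.959 = 4.669 mg/L.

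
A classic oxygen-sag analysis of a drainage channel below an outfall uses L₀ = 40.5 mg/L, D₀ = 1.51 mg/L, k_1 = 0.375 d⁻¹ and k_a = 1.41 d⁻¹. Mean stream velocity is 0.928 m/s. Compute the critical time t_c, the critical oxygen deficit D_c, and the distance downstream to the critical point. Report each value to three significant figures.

At the critical point dD/dt = 0, so k_1 L₀ e^(−k_1 t) = k_a D. Substituting D(t) from the Streeter–Phelps equation and solving for t gives
t_c = ln[(k_a/k_1)(1 − D₀(k_a−k_1)/(k_1 L₀))] / (k_a−k_1).
Here k_a−k_1 = 1.035 d⁻¹ and 1 − D₀(k_a−k_1)/(k_1 L₀) = 1 − 1.51×1.035/(0.375×40.5) = 0.8971, so
t_c = ln(3.760 × 0.8971) / 1.035 = 1.216 / 1.035 = 1.175 d.
L(t_c) = L₀ e^(−k_1 t_c) = 40.5 × 0.6437 = 26.07 mg/L, and at the critical point k_a D_c = k_1 L, so D_c = (0.375/1.41) × 26.07 = 6.934 mg/L.
x_c = v t_c = 0.928 m/s × 1.175 d × 86400 s/d = 94190 m ≈ 94.2 km.

t_c ≈ 1.17 d; D_c ≈ 6.93 mg/L; x_c ≈ 94.2 km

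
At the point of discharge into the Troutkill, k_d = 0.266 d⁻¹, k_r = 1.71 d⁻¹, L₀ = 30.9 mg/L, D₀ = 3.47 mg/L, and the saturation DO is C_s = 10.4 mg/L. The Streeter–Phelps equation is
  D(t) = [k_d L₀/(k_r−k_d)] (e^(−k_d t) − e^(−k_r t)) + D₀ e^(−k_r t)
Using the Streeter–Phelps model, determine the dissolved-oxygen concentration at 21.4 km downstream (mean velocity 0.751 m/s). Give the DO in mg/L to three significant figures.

Travel time t = x/v = 21.4 km / (0.751 m/s) = 21400 m / 0.751 m/s = 28500 s = 0.3298 d.
k_d L₀/(k_r−k_d) = 0.266×30.9/(1.71−0.266) = 8.219/1.444 = 5.692 mg/L.
e^(−k_d t) = e^(−0.266×0.3298) = 0.9160; e^(−k_r t) = e^(−1.71×0.3298) = 0.5689.
D = 5.692 × (0.9160 − 0.5689) + 3.47 × 0.5689 = 1.976 + 1.974 = 3.950 mg/L.
DO = C_s − D = 10.4 − 3.950 = 6.450 mg/L.

DO ≈ 6.45 mg/L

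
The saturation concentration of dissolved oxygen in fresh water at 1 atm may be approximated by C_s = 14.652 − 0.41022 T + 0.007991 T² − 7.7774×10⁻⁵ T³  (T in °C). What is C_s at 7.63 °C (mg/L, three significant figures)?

C_s = 14.652 − 0.41022×7.63 + 0.007991×7.63² − 7.7774×10⁻⁵×7.63³ = 11.95 mg/L.

C_s ≈ 12.0 mg/L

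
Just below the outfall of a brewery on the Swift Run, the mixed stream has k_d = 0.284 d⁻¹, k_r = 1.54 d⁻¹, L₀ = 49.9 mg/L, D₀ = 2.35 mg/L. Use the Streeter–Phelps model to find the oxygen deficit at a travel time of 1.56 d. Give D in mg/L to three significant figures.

D ≈ 6.44 mg/L

k_d L₀/(k_r−k_d) = 0.284×49.9/(1.54−0.284) = 14.17/1.256 = 11.28 mg/L.
e^(−k_d t) = e^(−0.284×1.560) = 0.6421; e^(−k_r t) = e^(−1.54×1.560) = 0.09050.
D = 11.28 × (0.6421 − 0.09050) + 2.35 × 0.09050 = 6.224 + 0.2127 = 6.436 mg/L.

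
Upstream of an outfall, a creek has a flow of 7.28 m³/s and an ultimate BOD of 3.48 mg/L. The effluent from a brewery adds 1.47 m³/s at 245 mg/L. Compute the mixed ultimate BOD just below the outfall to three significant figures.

Flow-weighted mixing: C = (Q_r C_r + Q_w C_w)/(Q_r + Q_w)
= (7.28×3.48 + 1.47×245)/(7.28 + 1.47) = 385.5/8.750 = 44.06 mg/L.

44.1 mg/L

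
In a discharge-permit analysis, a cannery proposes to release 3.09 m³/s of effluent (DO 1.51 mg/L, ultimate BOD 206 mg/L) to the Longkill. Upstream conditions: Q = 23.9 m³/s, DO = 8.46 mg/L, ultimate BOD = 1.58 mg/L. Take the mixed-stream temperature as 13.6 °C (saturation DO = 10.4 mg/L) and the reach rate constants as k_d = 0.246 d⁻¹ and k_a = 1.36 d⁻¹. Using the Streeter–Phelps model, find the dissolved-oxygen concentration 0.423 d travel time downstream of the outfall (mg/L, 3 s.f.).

Mixed DO = (23.9×8.46 + 3.09×1.51)/(23.9+3.09) = 206.9/26.99 = 7.664 mg/L.
Mixed L₀ = (23.9×1.58 + 3.09×206)/(26.99) = 674.3/26.99 = 24.98 mg/L.
Initial deficit D₀ = C_s − DO₀ = 10.4 − 7.664 = 2.736 mg/L.
D(0.423) = [0.246×24.98/(1.36−0.246)](e^(−0.246×0.423) − e^(−1.36×0.423)) + 2.736 e^(−1.36×0.423)
= 5.517 × (0.9012 − 0.5625) + 2.736 × 0.5625 = 3.407 mg/L.
DO = 10.4 − 3.407 = 6.993 mg/L.

DO ≈ 6.99 mg/L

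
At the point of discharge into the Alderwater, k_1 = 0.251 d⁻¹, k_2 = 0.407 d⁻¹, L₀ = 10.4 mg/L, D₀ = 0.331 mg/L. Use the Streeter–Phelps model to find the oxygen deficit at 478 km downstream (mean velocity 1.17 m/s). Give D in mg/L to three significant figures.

Travel time t = x/v = 478 km / (1.17 m/s) = 478000 m / 1.17 m/s = 408500 s = 4.729 d.
k_1 L₀/(k_2−k_1) = 0.251×10.4/(0.407−0.251) = 2.610/0.1560 = 16.73 mg/L.
e^(−k_1 t) = e^(−0.251×4.729) = 0.3052; e^(−k_2 t) = e^(−0.407×4.729) = 0.1459.
D = 16.73 × (0.3052 − 0.1459) + 0.331 × 0.1459 = 2.664 + 0.04831 = 2.713 mg/L.

D ≈ 2.71 mg/L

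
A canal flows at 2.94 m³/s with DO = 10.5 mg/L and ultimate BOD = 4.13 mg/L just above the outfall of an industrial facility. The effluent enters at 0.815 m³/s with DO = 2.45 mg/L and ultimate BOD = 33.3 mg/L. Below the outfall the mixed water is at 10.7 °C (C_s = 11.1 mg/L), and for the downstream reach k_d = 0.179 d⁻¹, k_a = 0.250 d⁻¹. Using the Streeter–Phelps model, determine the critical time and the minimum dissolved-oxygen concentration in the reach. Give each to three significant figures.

Mixed DO = (2.94×10.5 + 0.815×2.45)/(2.94+0.815) = 32.87/3.755 = 8.753 mg/L.
Mixed L₀ = (2.94×4.13 + 0.815×33.3)/(3.755) = 39.28/3.755 = 10.46 mg/L.
Initial deficit D₀ = C_s − DO₀ = 11.1 − 8.753 = 2.347 mg/L.
t_c = (1/0.07100) ln[(0.250/0.179)(1 − 2.347×0.07100/(0.179×10.46))] = 14.08 × ln(1.272) = 3.392 d.
D_c = (0.179/0.250) × 10.46 × e^(−0.179×3.392) = 0.7160 × 10.46 × 0.5448 = 4.081 mg/L.
Minimum DO = 11.1 − 4.081 = 7.019 mg/L.

t_c ≈ 3.39 d; minimum DO ≈ 7.02 mg/L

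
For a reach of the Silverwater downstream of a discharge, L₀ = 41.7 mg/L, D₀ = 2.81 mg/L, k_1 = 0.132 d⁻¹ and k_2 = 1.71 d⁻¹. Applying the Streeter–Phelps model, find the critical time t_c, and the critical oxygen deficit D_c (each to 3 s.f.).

At the critical point dD/dt = 0, so k_1 L₀ e^(−k_1 t) = k_2 D. Substituting D(t) from the Streeter–Phelps equation and solving for t gives
t_c = ln[(k_2/k_1)(1 − D₀(k_2−k_1)/(k_1 L₀))] / (k_2−k_1).
Here k_2−k_1 = 1.578 d⁻¹ and 1 − D₀(k_2−k_1)/(k_1 L₀) = 1 − 2.81×1.578/(0.132×41.7) = 0.1944, so
t_c = ln(12.95 × 0.1944) / 1.578 = 0.9238 / 1.578 = 0.5854 d.
D_c = (k_1/k_2) L₀ e^(−k_1 t_c) = (0.132/1.71) × 41.7 × e^(−0.132×0.5854) = 0.07719 × 41.7 × 0.9256 = 2.980 mg/L.

t_c ≈ 0.585 d; D_c ≈ 2.98 mg/L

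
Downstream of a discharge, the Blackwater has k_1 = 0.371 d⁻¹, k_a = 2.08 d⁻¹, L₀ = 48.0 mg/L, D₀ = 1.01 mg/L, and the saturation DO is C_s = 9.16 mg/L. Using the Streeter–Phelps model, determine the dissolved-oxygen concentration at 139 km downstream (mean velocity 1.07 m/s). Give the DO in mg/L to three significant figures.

DO ≈ 3.61 mg/L

Travel time t = x/v = 139 km / (1.07 m/s) = 139000 m / 1.07 m/s = 129900 s = 1.504 d.
k_1 L₀/(k_a−k_1) = 0.371×48.0/(2.08−0.371) = 17.81/1.709 = 10.42 mg/L.
e^(−k_1 t) = e^(−0.371×1.504) = 0.5725; e^(−k_a t) = e^(−2.08×1.504) = 0.04383.
D = 10.42 × (0.5725 − 0.04383) + 1.01 × 0.04383 = 5.508 + 0.04427 = 5.553 mg/L.
DO = C_s − D = 9.16 − 5.553 = 3.607 mg/L.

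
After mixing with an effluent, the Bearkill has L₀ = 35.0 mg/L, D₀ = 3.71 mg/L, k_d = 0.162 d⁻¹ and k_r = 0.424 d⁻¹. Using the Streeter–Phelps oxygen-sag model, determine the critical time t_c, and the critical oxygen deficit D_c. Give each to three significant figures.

t_c = [1/(k_r−k_d)] ln[(k_r/k_d)(1 − D₀(k_r−k_d)/(k_d L₀))]
= [1/(0.424−0.162)] ln[(0.424/0.162)(1 − 3.71×0.2620/(0.162×35.0))]
= (1/0.2620) ln[2.617 × 0.8286] = 3.817 × ln(2.169) = 3.817 × 0.7741 = 2.955 d.
L(t_c) = L₀ e^(−k_d t_c) = 35.0 × 0.6196 = 21.69 mg/L, and at the critical point k_r D_c = k_d L, so D_c = (0.162/0.424) × 21.69 = 8.286 mg/L.

t_c ≈ 2.95 d; D_c ≈ 8.29 mg/L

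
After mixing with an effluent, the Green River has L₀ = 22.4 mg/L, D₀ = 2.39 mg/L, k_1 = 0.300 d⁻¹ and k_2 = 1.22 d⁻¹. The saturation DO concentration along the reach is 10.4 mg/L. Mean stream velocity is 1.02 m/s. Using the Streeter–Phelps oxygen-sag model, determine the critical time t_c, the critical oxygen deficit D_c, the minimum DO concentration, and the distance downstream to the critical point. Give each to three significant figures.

At the critical point dD/dt = 0, so k_1 L₀ e^(−k_1 t) = k_2 D. Substituting D(t) from the Streeter–Phelps equation and solving for t gives
t_c = ln[(k_2/k_1)(1 − D₀(k_2−k_1)/(k_1 L₀))] / (k_2−k_1).
Here k_2−k_1 = 0.9200 d⁻¹ and 1 − D₀(k_2−k_1)/(k_1 L₀) = 1 − 2.39×0.9200/(0.300×22.4) = 0.6728, so
t_c = ln(4.067 × 0.6728) / 0.9200 = 1.007 / 0.9200 = 1.094 d.
L(t_c) = L₀ e^(−k_1 t_c) = 22.4 × 0.7202 = 16.13 mg/L, and at the critical point k_2 D_c = k_1 L, so D_c = (0.300/1.22) × 16.13 = 3.967 mg/L.
Minimum DO = C_s − D_c = 10.4 − 3.967 = 6.433 mg/L.
x_c = v t_c = 1.02 m/s × 1.094 d × 86400 s/d = 96420 m ≈ 96.4 km.

t_c ≈ 1.09 d; D_c ≈ 3.97 mg/L; min DO ≈ 6.43 mg/L; x_c ≈ 96.4 km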